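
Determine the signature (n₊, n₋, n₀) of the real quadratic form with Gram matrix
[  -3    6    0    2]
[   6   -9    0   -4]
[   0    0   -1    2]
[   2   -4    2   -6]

step 0: pivot -3 → sign −
step 1: pivot 3 → sign +
step 2: pivot -1 → sign −
step 3: pivot -2/3 → sign −
signature = (1, 3, 0)

Answer: (1, 3, 0)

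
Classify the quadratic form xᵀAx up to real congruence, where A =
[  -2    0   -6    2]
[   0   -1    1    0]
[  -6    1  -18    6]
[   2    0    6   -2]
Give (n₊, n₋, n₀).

Answer: (1, 2, 1)

Derivation:
step 0: pivot -2 → sign −
step 1: pivot -1 → sign −
step 2: pivot 1 → sign +
step 3: row/col 3 already zero → sign 0
signature = (1, 2, 1)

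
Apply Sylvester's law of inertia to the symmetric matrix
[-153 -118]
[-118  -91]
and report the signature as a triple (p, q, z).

Answer: (1, 1, 0)

Derivation:
step 0: pivot -153 → sign −
step 1: pivot 1/153 → sign +
signature = (1, 1, 0)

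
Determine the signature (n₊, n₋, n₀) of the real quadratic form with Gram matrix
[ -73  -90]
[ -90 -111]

Answer: (0, 2, 0)

Derivation:
step 0: pivot -73 → sign −
step 1: pivot -3/73 → sign −
signature = (0, 2, 0)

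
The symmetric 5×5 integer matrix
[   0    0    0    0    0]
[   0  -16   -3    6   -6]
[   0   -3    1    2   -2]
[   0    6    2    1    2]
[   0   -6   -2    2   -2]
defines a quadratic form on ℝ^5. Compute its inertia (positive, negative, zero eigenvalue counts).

Answer: (2, 2, 1)

Derivation:
step 0: pivot -16 → sign −
step 1: pivot 25/16 → sign +
step 2: pivot 69/25 → sign +
step 3: pivot -6/23 → sign −
step 4: row/col 4 already zero → sign 0
signature = (2, 2, 1)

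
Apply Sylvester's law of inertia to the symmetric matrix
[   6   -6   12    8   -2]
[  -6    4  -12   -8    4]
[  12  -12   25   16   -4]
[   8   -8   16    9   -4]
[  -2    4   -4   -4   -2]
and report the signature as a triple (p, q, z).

step 0: pivot 6 → sign +
step 1: pivot -2 → sign −
step 2: pivot 1 → sign +
step 3: pivot -5/3 → sign −
step 4: pivot 2/5 → sign +
signature = (3, 2, 0)

Answer: (3, 2, 0)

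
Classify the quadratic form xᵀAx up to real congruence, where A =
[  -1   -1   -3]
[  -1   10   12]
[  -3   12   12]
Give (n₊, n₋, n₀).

Answer: (2, 1, 0)

Derivation:
step 0: pivot -1 → sign −
step 1: pivot 11 → sign +
step 2: pivot 6/11 → sign +
signature = (2, 1, 0)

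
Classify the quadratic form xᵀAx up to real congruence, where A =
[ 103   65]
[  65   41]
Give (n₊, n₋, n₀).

step 0: pivot 103 → sign +
step 1: pivot -2/103 → sign −
signature = (1, 1, 0)

Answer: (1, 1, 0)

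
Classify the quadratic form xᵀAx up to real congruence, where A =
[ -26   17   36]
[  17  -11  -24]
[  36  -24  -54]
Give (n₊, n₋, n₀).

Answer: (1, 2, 0)

Derivation:
step 0: pivot -26 → sign −
step 1: pivot 3/26 → sign +
step 2: pivot -6 → sign −
signature = (1, 2, 0)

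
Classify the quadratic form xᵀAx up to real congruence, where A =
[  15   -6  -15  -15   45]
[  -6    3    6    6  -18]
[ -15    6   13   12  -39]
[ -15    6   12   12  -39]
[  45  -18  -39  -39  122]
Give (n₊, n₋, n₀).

Answer: (3, 2, 0)

Derivation:
step 0: pivot 15 → sign +
step 1: pivot 3/5 → sign +
step 2: pivot -2 → sign −
step 3: pivot 3/2 → sign +
step 4: pivot -1 → sign −
signature = (3, 2, 0)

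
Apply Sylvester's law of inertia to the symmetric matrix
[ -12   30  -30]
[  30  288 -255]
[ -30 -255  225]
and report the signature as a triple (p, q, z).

step 0: pivot -12 → sign −
step 1: pivot 363 → sign +
step 2: row/col 2 already zero → sign 0
signature = (1, 1, 1)

Answer: (1, 1, 1)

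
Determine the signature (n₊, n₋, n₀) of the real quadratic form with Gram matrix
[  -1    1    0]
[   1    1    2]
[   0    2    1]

Answer: (1, 2, 0)

Derivation:
step 0: pivot -1 → sign −
step 1: pivot 2 → sign +
step 2: pivot -1 → sign −
signature = (1, 2, 0)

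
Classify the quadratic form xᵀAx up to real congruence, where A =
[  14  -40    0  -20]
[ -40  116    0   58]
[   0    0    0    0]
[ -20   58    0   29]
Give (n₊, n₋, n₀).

step 0: pivot 14 → sign +
step 1: pivot 12/7 → sign +
step 2: row/col 2 already zero → sign 0
step 3: row/col 3 already zero → sign 0
signature = (2, 0, 2)

Answer: (2, 0, 2)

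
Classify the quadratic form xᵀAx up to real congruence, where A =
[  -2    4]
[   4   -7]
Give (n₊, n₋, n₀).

Answer: (1, 1, 0)

Derivation:
step 0: pivot -2 → sign −
step 1: pivot 1 → sign +
signature = (1, 1, 0)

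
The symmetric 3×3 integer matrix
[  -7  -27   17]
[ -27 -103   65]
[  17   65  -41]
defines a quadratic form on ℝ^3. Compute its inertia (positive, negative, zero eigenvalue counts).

Answer: (1, 1, 1)

Derivation:
step 0: pivot -7 → sign −
step 1: pivot 8/7 → sign +
step 2: row/col 2 already zero → sign 0
signature = (1, 1, 1)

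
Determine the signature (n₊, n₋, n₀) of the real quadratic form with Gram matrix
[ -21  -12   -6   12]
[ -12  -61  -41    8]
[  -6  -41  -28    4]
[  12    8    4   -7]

Answer: (1, 3, 0)

Derivation:
step 0: pivot -21 → sign −
step 1: pivot -379/7 → sign −
step 2: pivot -81/379 → sign −
step 3: pivot 1/9 → sign +
signature = (1, 3, 0)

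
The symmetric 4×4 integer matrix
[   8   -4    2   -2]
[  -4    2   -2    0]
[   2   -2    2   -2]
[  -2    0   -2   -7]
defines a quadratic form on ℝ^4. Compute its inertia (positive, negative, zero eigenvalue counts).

step 0: pivot 8 → sign +
step 1: pivot 3/2 → sign +
step 2: pivot -2/3 → sign −
step 3: pivot -3 → sign −
signature = (2, 2, 0)

Answer: (2, 2, 0)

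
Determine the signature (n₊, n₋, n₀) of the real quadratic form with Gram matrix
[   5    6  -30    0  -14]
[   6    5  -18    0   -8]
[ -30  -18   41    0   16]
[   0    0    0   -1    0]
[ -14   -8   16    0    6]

step 0: pivot 5 → sign +
step 1: pivot -11/5 → sign −
step 2: pivot 91/11 → sign +
step 3: pivot -1 → sign −
step 4: pivot 6/91 → sign +
signature = (3, 2, 0)

Answer: (3, 2, 0)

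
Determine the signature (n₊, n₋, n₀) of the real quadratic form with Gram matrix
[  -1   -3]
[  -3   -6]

Answer: (1, 1, 0)

Derivation:
step 0: pivot -1 → sign −
step 1: pivot 3 → sign +
signature = (1, 1, 0)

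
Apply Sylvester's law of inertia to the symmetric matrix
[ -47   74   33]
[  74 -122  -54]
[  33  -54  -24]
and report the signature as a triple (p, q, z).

Answer: (0, 3, 0)

Derivation:
step 0: pivot -47 → sign −
step 1: pivot -258/47 → sign −
step 2: pivot -3/43 → sign −
signature = (0, 3, 0)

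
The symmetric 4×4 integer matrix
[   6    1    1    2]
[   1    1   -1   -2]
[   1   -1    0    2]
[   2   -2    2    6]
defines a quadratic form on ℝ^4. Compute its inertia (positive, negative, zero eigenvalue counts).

step 0: pivot 6 → sign +
step 1: pivot 5/6 → sign +
step 2: pivot -9/5 → sign −
step 3: pivot 2/9 → sign +
signature = (3, 1, 0)

Answer: (3, 1, 0)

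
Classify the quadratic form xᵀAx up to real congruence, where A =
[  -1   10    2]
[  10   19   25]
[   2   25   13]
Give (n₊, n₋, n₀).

step 0: pivot -1 → sign −
step 1: pivot 119 → sign +
step 2: pivot -2/119 → sign −
signature = (1, 2, 0)

Answer: (1, 2, 0)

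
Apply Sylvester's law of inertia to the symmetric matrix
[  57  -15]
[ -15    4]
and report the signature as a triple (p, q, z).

step 0: pivot 57 → sign +
step 1: pivot 1/19 → sign +
signature = (2, 0, 0)

Answer: (2, 0, 0)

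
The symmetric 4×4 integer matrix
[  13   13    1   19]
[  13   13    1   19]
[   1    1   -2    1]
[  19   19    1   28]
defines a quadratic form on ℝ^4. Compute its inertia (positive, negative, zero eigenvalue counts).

Answer: (2, 1, 1)

Derivation:
step 0: pivot 13 → sign +
step 1: pivot -27/13 → sign −
step 2: pivot 1/3 → sign +
step 3: row/col 3 already zero → sign 0
signature = (2, 1, 1)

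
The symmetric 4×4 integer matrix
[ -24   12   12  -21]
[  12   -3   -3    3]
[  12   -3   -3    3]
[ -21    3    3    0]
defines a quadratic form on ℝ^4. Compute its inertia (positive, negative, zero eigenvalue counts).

step 0: pivot -24 → sign −
step 1: pivot 3 → sign +
step 2: pivot -3/8 → sign −
step 3: row/col 3 already zero → sign 0
signature = (1, 2, 1)

Answer: (1, 2, 1)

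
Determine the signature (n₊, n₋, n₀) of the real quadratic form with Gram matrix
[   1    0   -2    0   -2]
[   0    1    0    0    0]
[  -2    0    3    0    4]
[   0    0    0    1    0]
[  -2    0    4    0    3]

Answer: (3, 2, 0)

Derivation:
step 0: pivot 1 → sign +
step 1: pivot 1 → sign +
step 2: pivot -1 → sign −
step 3: pivot 1 → sign +
step 4: pivot -1 → sign −
signature = (3, 2, 0)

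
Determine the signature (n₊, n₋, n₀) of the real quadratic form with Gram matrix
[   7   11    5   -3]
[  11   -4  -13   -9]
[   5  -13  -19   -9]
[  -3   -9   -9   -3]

Answer: (1, 3, 0)

Derivation:
step 0: pivot 7 → sign +
step 1: pivot -149/7 → sign −
step 2: pivot -318/149 → sign −
step 3: pivot -6/53 → sign −
signature = (1, 3, 0)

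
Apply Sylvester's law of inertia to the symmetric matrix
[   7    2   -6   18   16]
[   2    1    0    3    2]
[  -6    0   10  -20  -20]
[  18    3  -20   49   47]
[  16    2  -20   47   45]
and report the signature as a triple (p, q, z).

step 0: pivot 7 → sign +
step 1: pivot 3/7 → sign +
step 2: pivot -2 → sign −
step 3: pivot 1 → sign +
step 4: pivot -1 → sign −
signature = (3, 2, 0)

Answer: (3, 2, 0)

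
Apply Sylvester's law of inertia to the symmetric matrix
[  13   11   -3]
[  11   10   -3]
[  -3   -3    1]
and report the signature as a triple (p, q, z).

step 0: pivot 13 → sign +
step 1: pivot 9/13 → sign +
step 2: row/col 2 already zero → sign 0
signature = (2, 0, 1)

Answer: (2, 0, 1)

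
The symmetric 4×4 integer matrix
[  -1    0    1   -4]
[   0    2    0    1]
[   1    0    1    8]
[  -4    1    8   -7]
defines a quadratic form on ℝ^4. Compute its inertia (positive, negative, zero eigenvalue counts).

Answer: (3, 1, 0)

Derivation:
step 0: pivot -1 → sign −
step 1: pivot 2 → sign +
step 2: pivot 2 → sign +
step 3: pivot 1/2 → sign +
signature = (3, 1, 0)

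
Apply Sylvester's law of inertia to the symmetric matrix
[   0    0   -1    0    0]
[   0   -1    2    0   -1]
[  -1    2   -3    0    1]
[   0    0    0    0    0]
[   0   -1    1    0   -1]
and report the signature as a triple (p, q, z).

Answer: (1, 2, 2)

Derivation:
step 0: pivot -1 → sign −
step 1: pivot 1 → sign +
step 2: pivot -1 → sign −
step 3: row/col 3 already zero → sign 0
step 4: row/col 4 already zero → sign 0
signature = (1, 2, 2)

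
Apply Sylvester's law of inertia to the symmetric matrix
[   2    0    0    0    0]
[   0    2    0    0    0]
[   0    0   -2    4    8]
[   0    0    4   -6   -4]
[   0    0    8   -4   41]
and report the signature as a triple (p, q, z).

step 0: pivot 2 → sign +
step 1: pivot 2 → sign +
step 2: pivot -2 → sign −
step 3: pivot 2 → sign +
step 4: pivot 1 → sign +
signature = (4, 1, 0)

Answer: (4, 1, 0)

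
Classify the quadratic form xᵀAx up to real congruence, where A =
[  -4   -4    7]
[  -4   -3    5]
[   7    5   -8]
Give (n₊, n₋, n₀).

step 0: pivot -4 → sign −
step 1: pivot 1 → sign +
step 2: pivot 1/4 → sign +
signature = (2, 1, 0)

Answer: (2, 1, 0)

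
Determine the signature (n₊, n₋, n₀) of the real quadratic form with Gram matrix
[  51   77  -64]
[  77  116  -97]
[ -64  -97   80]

step 0: pivot 51 → sign +
step 1: pivot -13/51 → sign −
step 2: pivot 3/13 → sign +
signature = (2, 1, 0)

Answer: (2, 1, 0)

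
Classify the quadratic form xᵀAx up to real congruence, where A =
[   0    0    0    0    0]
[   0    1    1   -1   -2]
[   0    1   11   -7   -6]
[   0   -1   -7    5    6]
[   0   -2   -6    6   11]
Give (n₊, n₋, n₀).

step 0: pivot 1 → sign +
step 1: pivot 10 → sign +
step 2: pivot 2/5 → sign +
step 3: pivot -1 → sign −
step 4: row/col 4 already zero → sign 0
signature = (3, 1, 1)

Answer: (3, 1, 1)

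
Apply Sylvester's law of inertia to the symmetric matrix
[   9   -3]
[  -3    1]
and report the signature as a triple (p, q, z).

Answer: (1, 0, 1)

Derivation:
step 0: pivot 9 → sign +
step 1: row/col 1 already zero → sign 0
signature = (1, 0, 1)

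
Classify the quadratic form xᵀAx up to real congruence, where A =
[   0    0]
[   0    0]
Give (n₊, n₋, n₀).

Answer: (0, 0, 2)

Derivation:
step 0: row/col 0 already zero → sign 0
step 1: row/col 1 already zero → sign 0
signature = (0, 0, 2)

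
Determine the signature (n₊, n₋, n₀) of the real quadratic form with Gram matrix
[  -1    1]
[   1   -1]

Answer: (0, 1, 1)

Derivation:
step 0: pivot -1 → sign −
step 1: row/col 1 already zero → sign 0
signature = (0, 1, 1)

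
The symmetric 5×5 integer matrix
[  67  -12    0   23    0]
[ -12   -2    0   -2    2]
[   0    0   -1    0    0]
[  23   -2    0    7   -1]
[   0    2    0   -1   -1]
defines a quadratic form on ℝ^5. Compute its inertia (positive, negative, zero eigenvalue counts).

step 0: pivot 67 → sign +
step 1: pivot -278/67 → sign −
step 2: pivot -1 → sign −
step 3: pivot 26/139 → sign +
step 4: pivot -1/26 → sign −
signature = (2, 3, 0)

Answer: (2, 3, 0)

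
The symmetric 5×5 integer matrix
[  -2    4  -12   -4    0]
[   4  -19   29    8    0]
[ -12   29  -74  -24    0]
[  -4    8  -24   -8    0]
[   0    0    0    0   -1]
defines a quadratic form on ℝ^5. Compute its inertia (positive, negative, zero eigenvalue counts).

step 0: pivot -2 → sign −
step 1: pivot -11 → sign −
step 2: pivot 3/11 → sign +
step 3: pivot -1 → sign −
step 4: row/col 4 already zero → sign 0
signature = (1, 3, 1)

Answer: (1, 3, 1)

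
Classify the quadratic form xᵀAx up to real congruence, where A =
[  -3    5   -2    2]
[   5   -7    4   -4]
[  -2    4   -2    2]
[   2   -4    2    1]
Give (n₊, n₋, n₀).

Answer: (2, 2, 0)

Derivation:
step 0: pivot -3 → sign −
step 1: pivot 4/3 → sign +
step 2: pivot -1 → sign −
step 3: pivot 3 → sign +
signature = (2, 2, 0)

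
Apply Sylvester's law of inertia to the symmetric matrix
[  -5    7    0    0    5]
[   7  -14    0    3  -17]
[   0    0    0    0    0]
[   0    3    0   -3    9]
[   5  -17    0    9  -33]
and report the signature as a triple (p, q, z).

step 0: pivot -5 → sign −
step 1: pivot -21/5 → sign −
step 2: pivot -6/7 → sign −
step 3: pivot -1/6 → sign −
step 4: row/col 4 already zero → sign 0
signature = (0, 4, 1)

Answer: (0, 4, 1)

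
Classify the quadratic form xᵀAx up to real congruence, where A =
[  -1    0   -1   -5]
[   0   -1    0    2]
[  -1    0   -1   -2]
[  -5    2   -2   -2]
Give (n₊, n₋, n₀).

Answer: (1, 3, 0)

Derivation:
step 0: pivot -1 → sign −
step 1: pivot -1 → sign −
step 2: pivot 27 → sign +
step 3: pivot -1/3 → sign −
signature = (1, 3, 0)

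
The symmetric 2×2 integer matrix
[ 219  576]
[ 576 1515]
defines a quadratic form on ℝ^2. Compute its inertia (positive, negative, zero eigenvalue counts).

step 0: pivot 219 → sign +
step 1: pivot 3/73 → sign +
signature = (2, 0, 0)

Answer: (2, 0, 0)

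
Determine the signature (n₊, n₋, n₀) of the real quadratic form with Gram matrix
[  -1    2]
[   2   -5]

Answer: (0, 2, 0)

Derivation:
step 0: pivot -1 → sign −
step 1: pivot -1 → sign −
signature = (0, 2, 0)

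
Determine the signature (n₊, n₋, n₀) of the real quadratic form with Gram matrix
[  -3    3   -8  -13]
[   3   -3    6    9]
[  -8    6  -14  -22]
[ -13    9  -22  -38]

Answer: (1, 3, 0)

Derivation:
step 0: pivot -3 → sign −
step 1: pivot 22/3 → sign +
step 2: pivot -6/11 → sign −
step 3: pivot -3 → sign −
signature = (1, 3, 0)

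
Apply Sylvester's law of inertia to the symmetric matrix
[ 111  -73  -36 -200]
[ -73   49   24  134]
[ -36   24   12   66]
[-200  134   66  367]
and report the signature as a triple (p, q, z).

step 0: pivot 111 → sign +
step 1: pivot 110/111 → sign +
step 2: pivot 12/55 → sign +
step 3: row/col 3 already zero → sign 0
signature = (3, 0, 1)

Answer: (3, 0, 1)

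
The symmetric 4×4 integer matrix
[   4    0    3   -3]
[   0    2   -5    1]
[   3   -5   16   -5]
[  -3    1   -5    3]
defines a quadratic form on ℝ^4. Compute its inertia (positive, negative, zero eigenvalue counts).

step 0: pivot 4 → sign +
step 1: pivot 2 → sign +
step 2: pivot 5/4 → sign +
step 3: pivot 1/5 → sign +
signature = (4, 0, 0)

Answer: (4, 0, 0)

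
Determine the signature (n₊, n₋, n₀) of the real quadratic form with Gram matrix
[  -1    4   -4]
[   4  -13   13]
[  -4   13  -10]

step 0: pivot -1 → sign −
step 1: pivot 3 → sign +
step 2: pivot 3 → sign +
signature = (2, 1, 0)

Answer: (2, 1, 0)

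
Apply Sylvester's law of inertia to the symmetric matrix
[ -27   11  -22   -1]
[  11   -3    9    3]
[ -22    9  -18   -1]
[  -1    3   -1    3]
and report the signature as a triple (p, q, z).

Answer: (1, 3, 0)

Derivation:
step 0: pivot -27 → sign −
step 1: pivot 40/27 → sign +
step 2: pivot -3/40 → sign −
step 3: pivot -2/3 → sign −
signature = (1, 3, 0)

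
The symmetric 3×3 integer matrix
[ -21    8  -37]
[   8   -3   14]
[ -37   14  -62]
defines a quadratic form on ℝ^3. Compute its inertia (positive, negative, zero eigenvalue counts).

step 0: pivot -21 → sign −
step 1: pivot 1/21 → sign +
step 2: pivot 3 → sign +
signature = (2, 1, 0)

Answer: (2, 1, 0)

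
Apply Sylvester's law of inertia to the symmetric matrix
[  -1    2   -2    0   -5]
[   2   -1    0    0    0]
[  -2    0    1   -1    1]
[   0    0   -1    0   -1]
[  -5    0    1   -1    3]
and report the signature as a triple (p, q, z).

Answer: (2, 3, 0)

Derivation:
step 0: pivot -1 → sign −
step 1: pivot 3 → sign +
step 2: pivot -1/3 → sign −
step 3: pivot 3 → sign +
step 4: pivot -1 → sign −
signature = (2, 3, 0)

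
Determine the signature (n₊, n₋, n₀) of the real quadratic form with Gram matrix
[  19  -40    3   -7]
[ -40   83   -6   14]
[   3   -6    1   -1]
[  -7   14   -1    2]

step 0: pivot 19 → sign +
step 1: pivot -23/19 → sign −
step 2: pivot 14/23 → sign +
step 3: pivot -1/7 → sign −
signature = (2, 2, 0)

Answer: (2, 2, 0)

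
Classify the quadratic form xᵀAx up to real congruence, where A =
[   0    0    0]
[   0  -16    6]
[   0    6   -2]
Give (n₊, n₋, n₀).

Answer: (1, 1, 1)

Derivation:
step 0: pivot -16 → sign −
step 1: pivot 1/4 → sign +
step 2: row/col 2 already zero → sign 0
signature = (1, 1, 1)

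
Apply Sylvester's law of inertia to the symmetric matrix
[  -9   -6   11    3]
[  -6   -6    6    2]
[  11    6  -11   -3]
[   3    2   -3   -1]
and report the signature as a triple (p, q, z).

step 0: pivot -9 → sign −
step 1: pivot -2 → sign −
step 2: pivot 10/3 → sign +
step 3: pivot -2/15 → sign −
signature = (1, 3, 0)

Answer: (1, 3, 0)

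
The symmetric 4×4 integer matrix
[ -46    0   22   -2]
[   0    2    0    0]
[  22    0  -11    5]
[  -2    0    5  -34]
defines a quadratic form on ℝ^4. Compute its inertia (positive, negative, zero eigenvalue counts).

Answer: (2, 2, 0)

Derivation:
step 0: pivot -46 → sign −
step 1: pivot 2 → sign +
step 2: pivot -11/23 → sign −
step 3: pivot 3/11 → sign +
signature = (2, 2, 0)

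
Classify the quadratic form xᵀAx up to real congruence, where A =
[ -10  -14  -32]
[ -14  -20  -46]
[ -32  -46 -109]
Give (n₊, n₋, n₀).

Answer: (0, 3, 0)

Derivation:
step 0: pivot -10 → sign −
step 1: pivot -2/5 → sign −
step 2: pivot -3 → sign −
signature = (0, 3, 0)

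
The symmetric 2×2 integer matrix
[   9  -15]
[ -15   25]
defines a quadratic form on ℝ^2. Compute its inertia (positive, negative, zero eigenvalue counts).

step 0: pivot 9 → sign +
step 1: row/col 1 already zero → sign 0
signature = (1, 0, 1)

Answer: (1, 0, 1)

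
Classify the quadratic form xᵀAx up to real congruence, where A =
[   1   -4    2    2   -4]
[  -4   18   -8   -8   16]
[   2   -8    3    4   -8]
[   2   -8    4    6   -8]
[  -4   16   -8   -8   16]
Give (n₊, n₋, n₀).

step 0: pivot 1 → sign +
step 1: pivot 2 → sign +
step 2: pivot -1 → sign −
step 3: pivot 2 → sign +
step 4: row/col 4 already zero → sign 0
signature = (3, 1, 1)

Answer: (3, 1, 1)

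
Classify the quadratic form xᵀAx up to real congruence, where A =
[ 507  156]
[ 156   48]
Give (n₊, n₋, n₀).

step 0: pivot 507 → sign +
step 1: row/col 1 already zero → sign 0
signature = (1, 0, 1)

Answer: (1, 0, 1)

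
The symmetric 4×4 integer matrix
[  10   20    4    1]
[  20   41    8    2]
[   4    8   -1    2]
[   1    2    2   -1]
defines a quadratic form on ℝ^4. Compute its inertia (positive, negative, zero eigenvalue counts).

Answer: (2, 2, 0)

Derivation:
step 0: pivot 10 → sign +
step 1: pivot 1 → sign +
step 2: pivot -13/5 → sign −
step 3: pivot -3/26 → sign −
signature = (2, 2, 0)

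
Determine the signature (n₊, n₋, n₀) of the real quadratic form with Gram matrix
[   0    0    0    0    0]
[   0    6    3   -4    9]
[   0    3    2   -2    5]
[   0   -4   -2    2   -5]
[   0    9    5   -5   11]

Answer: (2, 2, 1)

Derivation:
step 0: pivot 6 → sign +
step 1: pivot 1/2 → sign +
step 2: pivot -2/3 → sign −
step 3: pivot -3/2 → sign −
step 4: row/col 4 already zero → sign 0
signature = (2, 2, 1)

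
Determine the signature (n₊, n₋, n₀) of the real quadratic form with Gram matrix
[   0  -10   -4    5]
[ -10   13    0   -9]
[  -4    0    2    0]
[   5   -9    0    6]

step 0: pivot 13 → sign +
step 1: pivot -100/13 → sign −
step 2: pivot 102/25 → sign +
step 3: pivot 1/204 → sign +
signature = (3, 1, 0)

Answer: (3, 1, 0)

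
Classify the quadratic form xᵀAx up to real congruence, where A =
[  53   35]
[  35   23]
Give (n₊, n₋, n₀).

Answer: (1, 1, 0)

Derivation:
step 0: pivot 53 → sign +
step 1: pivot -6/53 → sign −
signature = (1, 1, 0)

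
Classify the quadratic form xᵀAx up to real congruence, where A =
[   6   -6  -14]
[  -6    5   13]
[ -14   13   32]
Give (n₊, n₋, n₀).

Answer: (2, 1, 0)

Derivation:
step 0: pivot 6 → sign +
step 1: pivot -1 → sign −
step 2: pivot 1/3 → sign +
signature = (2, 1, 0)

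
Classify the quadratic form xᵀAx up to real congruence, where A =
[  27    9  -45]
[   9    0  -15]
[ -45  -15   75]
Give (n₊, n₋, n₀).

Answer: (1, 1, 1)

Derivation:
step 0: pivot 27 → sign +
step 1: pivot -3 → sign −
step 2: row/col 2 already zero → sign 0
signature = (1, 1, 1)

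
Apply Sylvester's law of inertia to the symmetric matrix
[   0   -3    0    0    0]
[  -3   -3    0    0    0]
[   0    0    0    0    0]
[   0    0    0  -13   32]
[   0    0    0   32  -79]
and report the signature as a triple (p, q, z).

step 0: pivot -3 → sign −
step 1: pivot 3 → sign +
step 2: pivot -13 → sign −
step 3: pivot -3/13 → sign −
step 4: row/col 4 already zero → sign 0
signature = (1, 3, 1)

Answer: (1, 3, 1)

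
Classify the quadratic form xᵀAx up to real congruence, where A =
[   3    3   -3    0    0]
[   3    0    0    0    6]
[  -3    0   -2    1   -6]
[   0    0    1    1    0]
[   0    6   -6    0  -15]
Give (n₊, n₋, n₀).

step 0: pivot 3 → sign +
step 1: pivot -3 → sign −
step 2: pivot -2 → sign −
step 3: pivot 3/2 → sign +
step 4: pivot -3 → sign −
signature = (2, 3, 0)

Answer: (2, 3, 0)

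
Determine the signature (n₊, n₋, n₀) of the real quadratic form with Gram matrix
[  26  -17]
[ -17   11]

step 0: pivot 26 → sign +
step 1: pivot -3/26 → sign −
signature = (1, 1, 0)

Answer: (1, 1, 0)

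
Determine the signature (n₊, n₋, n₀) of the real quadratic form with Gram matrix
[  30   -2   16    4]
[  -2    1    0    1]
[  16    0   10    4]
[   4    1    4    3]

Answer: (3, 0, 1)

Derivation:
step 0: pivot 30 → sign +
step 1: pivot 13/15 → sign +
step 2: pivot 2/13 → sign +
step 3: row/col 3 already zero → sign 0
signature = (3, 0, 1)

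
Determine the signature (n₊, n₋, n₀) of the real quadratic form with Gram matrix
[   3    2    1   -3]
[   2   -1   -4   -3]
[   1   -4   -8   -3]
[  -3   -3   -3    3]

step 0: pivot 3 → sign +
step 1: pivot -7/3 → sign −
step 2: pivot 1 → sign +
step 3: pivot 3/7 → sign +
signature = (3, 1, 0)

Answer: (3, 1, 0)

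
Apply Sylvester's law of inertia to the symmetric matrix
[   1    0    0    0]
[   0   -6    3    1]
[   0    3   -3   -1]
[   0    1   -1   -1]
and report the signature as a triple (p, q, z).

Answer: (1, 3, 0)

Derivation:
step 0: pivot 1 → sign +
step 1: pivot -6 → sign −
step 2: pivot -3/2 → sign −
step 3: pivot -2/3 → sign −
signature = (1, 3, 0)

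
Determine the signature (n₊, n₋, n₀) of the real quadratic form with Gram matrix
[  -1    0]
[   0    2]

Answer: (1, 1, 0)

Derivation:
step 0: pivot -1 → sign −
step 1: pivot 2 → sign +
signature = (1, 1, 0)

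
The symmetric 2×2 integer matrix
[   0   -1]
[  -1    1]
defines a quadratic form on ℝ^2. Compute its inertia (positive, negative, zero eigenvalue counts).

Answer: (1, 1, 0)

Derivation:
step 0: pivot 1 → sign +
step 1: pivot -1 → sign −
signature = (1, 1, 0)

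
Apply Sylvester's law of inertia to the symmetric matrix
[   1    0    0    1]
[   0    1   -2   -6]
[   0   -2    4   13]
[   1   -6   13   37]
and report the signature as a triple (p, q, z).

step 0: pivot 1 → sign +
step 1: pivot 1 → sign +
step 2: pivot 2 → sign +
step 3: pivot -1/2 → sign −
signature = (3, 1, 0)

Answer: (3, 1, 0)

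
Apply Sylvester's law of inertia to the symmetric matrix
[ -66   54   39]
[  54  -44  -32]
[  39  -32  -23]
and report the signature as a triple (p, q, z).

Answer: (1, 1, 1)

Derivation:
step 0: pivot -66 → sign −
step 1: pivot 2/11 → sign +
step 2: row/col 2 already zero → sign 0
signature = (1, 1, 1)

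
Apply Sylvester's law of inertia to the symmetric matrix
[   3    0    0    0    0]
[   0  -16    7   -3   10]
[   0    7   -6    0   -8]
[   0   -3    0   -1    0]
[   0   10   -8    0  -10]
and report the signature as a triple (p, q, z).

Answer: (3, 2, 0)

Derivation:
step 0: pivot 3 → sign +
step 1: pivot -16 → sign −
step 2: pivot -47/16 → sign −
step 3: pivot 7/47 → sign +
step 4: pivot 2/7 → sign +
signature = (3, 2, 0)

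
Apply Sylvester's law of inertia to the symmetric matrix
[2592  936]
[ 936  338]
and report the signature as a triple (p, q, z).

step 0: pivot 2592 → sign +
step 1: row/col 1 already zero → sign 0
signature = (1, 0, 1)

Answer: (1, 0, 1)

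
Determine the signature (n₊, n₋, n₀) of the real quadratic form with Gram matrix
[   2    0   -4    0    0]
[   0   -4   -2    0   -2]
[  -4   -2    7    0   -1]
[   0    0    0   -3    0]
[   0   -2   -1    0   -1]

step 0: pivot 2 → sign +
step 1: pivot -4 → sign −
step 2: pivot -3 → sign −
step 3: row/col 3 already zero → sign 0
step 4: row/col 4 already zero → sign 0
signature = (1, 2, 2)

Answer: (1, 2, 2)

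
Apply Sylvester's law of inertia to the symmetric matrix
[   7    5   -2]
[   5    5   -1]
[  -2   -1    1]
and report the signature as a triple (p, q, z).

step 0: pivot 7 → sign +
step 1: pivot 10/7 → sign +
step 2: pivot 3/10 → sign +
signature = (3, 0, 0)

Answer: (3, 0, 0)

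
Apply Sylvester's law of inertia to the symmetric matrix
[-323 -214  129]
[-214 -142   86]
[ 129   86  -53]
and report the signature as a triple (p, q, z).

Answer: (0, 3, 0)

Derivation:
step 0: pivot -323 → sign −
step 1: pivot -70/323 → sign −
step 2: pivot -6/35 → sign −
signature = (0, 3, 0)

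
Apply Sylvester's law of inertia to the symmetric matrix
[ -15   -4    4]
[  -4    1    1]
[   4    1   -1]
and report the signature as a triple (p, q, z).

Answer: (2, 1, 0)

Derivation:
step 0: pivot -15 → sign −
step 1: pivot 31/15 → sign +
step 2: pivot 2/31 → sign +
signature = (2, 1, 0)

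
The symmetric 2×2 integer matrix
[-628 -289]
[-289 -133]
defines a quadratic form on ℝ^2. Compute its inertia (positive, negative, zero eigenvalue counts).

Answer: (0, 2, 0)

Derivation:
step 0: pivot -628 → sign −
step 1: pivot -3/628 → sign −
signature = (0, 2, 0)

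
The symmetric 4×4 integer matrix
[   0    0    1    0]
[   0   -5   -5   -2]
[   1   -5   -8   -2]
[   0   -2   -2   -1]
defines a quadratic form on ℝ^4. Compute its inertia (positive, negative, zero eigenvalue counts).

Answer: (1, 3, 0)

Derivation:
step 0: pivot -5 → sign −
step 1: pivot -3 → sign −
step 2: pivot 1/3 → sign +
step 3: pivot -1/5 → sign −
signature = (1, 3, 0)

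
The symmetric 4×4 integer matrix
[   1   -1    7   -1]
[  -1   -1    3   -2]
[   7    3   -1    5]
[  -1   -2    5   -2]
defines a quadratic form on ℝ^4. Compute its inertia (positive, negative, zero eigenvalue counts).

step 0: pivot 1 → sign +
step 1: pivot -2 → sign −
step 2: pivot 3/2 → sign +
step 3: pivot -6 → sign −
signature = (2, 2, 0)

Answer: (2, 2, 0)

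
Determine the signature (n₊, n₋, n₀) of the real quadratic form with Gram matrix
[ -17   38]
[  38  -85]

Answer: (0, 2, 0)

Derivation:
step 0: pivot -17 → sign −
step 1: pivot -1/17 → sign −
signature = (0, 2, 0)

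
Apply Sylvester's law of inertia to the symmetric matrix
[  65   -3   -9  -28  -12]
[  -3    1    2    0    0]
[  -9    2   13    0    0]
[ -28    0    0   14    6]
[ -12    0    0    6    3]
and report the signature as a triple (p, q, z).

step 0: pivot 65 → sign +
step 1: pivot 56/65 → sign +
step 2: pivot 495/56 → sign +
step 3: pivot -14/55 → sign −
step 4: pivot 3/7 → sign +
signature = (4, 1, 0)

Answer: (4, 1, 0)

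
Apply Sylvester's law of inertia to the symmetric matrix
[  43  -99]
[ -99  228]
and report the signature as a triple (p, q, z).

Answer: (2, 0, 0)

Derivation:
step 0: pivot 43 → sign +
step 1: pivot 3/43 → sign +
signature = (2, 0, 0)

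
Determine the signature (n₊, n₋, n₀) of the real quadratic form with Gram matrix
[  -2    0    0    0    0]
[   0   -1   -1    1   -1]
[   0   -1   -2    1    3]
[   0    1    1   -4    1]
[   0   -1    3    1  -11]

Answer: (1, 4, 0)

Derivation:
step 0: pivot -2 → sign −
step 1: pivot -1 → sign −
step 2: pivot -1 → sign −
step 3: pivot -3 → sign −
step 4: pivot 6 → sign +
signature = (1, 4, 0)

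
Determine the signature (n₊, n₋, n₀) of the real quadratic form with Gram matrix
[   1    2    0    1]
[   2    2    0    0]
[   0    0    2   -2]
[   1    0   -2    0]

step 0: pivot 1 → sign +
step 1: pivot -2 → sign −
step 2: pivot 2 → sign +
step 3: pivot -1 → sign −
signature = (2, 2, 0)

Answer: (2, 2, 0)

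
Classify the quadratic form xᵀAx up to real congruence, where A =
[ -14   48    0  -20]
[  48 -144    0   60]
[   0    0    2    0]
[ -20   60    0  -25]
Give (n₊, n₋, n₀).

Answer: (2, 1, 1)

Derivation:
step 0: pivot -14 → sign −
step 1: pivot 144/7 → sign +
step 2: pivot 2 → sign +
step 3: row/col 3 already zero → sign 0
signature = (2, 1, 1)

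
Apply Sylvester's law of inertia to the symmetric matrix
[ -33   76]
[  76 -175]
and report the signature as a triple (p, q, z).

Answer: (1, 1, 0)

Derivation:
step 0: pivot -33 → sign −
step 1: pivot 1/33 → sign +
signature = (1, 1, 0)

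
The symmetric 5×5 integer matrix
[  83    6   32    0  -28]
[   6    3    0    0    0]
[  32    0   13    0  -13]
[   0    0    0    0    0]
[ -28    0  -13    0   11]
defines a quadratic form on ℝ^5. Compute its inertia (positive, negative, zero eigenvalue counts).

step 0: pivot 83 → sign +
step 1: pivot 213/83 → sign +
step 2: pivot -101/71 → sign −
step 3: pivot 6/101 → sign +
step 4: row/col 4 already zero → sign 0
signature = (3, 1, 1)

Answer: (3, 1, 1)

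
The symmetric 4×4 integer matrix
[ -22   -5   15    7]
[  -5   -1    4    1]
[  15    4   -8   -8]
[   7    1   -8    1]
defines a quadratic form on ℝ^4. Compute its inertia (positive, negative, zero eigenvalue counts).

step 0: pivot -22 → sign −
step 1: pivot 3/22 → sign +
step 2: pivot -1/3 → sign −
step 3: pivot 2 → sign +
signature = (2, 2, 0)

Answer: (2, 2, 0)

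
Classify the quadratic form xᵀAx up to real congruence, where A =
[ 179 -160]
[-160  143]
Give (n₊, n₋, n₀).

step 0: pivot 179 → sign +
step 1: pivot -3/179 → sign −
signature = (1, 1, 0)

Answer: (1, 1, 0)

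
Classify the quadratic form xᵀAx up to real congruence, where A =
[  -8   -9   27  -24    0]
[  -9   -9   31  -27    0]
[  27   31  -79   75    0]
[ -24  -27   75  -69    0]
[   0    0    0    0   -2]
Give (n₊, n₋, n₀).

step 0: pivot -8 → sign −
step 1: pivot 9/8 → sign +
step 2: pivot 106/9 → sign +
step 3: pivot -3/53 → sign −
step 4: pivot -2 → sign −
signature = (2, 3, 0)

Answer: (2, 3, 0)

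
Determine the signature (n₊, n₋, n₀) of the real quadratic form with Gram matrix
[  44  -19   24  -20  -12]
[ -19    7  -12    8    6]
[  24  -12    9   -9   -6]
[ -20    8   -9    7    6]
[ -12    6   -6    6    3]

step 0: pivot 44 → sign +
step 1: pivot -53/44 → sign −
step 2: pivot -99/53 → sign −
step 3: pivot 26/11 → sign +
step 4: pivot 3/13 → sign +
signature = (3, 2, 0)

Answer: (3, 2, 0)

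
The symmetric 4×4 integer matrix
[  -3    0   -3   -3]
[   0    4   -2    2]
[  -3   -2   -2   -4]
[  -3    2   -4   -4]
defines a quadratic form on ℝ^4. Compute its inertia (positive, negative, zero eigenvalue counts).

step 0: pivot -3 → sign −
step 1: pivot 4 → sign +
step 2: pivot -2 → sign −
step 3: row/col 3 already zero → sign 0
signature = (1, 2, 1)

Answer: (1, 2, 1)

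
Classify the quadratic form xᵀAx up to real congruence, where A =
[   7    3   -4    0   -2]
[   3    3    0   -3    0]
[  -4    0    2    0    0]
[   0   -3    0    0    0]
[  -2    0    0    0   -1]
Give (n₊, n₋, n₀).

Answer: (3, 2, 0)

Derivation:
step 0: pivot 7 → sign +
step 1: pivot 12/7 → sign +
step 2: pivot -2 → sign −
step 3: pivot -3/4 → sign −
step 4: pivot 3 → sign +
signature = (3, 2, 0)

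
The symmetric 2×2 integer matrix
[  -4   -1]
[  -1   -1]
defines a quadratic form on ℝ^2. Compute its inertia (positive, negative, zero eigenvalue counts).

Answer: (0, 2, 0)

Derivation:
step 0: pivot -4 → sign −
step 1: pivot -3/4 → sign −
signature = (0, 2, 0)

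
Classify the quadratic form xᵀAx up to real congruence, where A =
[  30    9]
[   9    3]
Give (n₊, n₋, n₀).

Answer: (2, 0, 0)

Derivation:
step 0: pivot 30 → sign +
step 1: pivot 3/10 → sign +
signature = (2, 0, 0)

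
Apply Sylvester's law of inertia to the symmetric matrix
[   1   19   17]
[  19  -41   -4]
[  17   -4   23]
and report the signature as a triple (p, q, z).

step 0: pivot 1 → sign +
step 1: pivot -402 → sign −
step 2: pivot -1/134 → sign −
signature = (1, 2, 0)

Answer: (1, 2, 0)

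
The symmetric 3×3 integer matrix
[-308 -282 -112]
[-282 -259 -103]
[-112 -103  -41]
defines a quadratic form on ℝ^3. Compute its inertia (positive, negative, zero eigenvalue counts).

step 0: pivot -308 → sign −
step 1: pivot -62/77 → sign −
step 2: pivot -1/62 → sign −
signature = (0, 3, 0)

Answer: (0, 3, 0)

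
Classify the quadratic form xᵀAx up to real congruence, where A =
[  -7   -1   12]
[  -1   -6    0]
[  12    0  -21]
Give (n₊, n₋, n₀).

step 0: pivot -7 → sign −
step 1: pivot -41/7 → sign −
step 2: pivot 3/41 → sign +
signature = (1, 2, 0)

Answer: (1, 2, 0)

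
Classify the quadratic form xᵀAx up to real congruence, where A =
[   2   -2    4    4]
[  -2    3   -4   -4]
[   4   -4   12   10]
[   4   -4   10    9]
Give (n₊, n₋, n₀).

step 0: pivot 2 → sign +
step 1: pivot 1 → sign +
step 2: pivot 4 → sign +
step 3: row/col 3 already zero → sign 0
signature = (3, 0, 1)

Answer: (3, 0, 1)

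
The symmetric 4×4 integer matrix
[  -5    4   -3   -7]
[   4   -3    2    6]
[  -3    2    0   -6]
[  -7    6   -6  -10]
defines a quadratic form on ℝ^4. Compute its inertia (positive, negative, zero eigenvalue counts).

step 0: pivot -5 → sign −
step 1: pivot 1/5 → sign +
step 2: pivot 1 → sign +
step 3: pivot -2 → sign −
signature = (2, 2, 0)

Answer: (2, 2, 0)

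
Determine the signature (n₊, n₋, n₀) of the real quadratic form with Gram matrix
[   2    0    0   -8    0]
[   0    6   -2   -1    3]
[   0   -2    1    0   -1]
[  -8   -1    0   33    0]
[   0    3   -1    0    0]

Answer: (4, 1, 0)

Derivation:
step 0: pivot 2 → sign +
step 1: pivot 6 → sign +
step 2: pivot 1/3 → sign +
step 3: pivot 1/2 → sign +
step 4: pivot -2 → sign −
signature = (4, 1, 0)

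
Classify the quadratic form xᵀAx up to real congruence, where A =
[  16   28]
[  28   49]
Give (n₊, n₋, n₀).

Answer: (1, 0, 1)

Derivation:
step 0: pivot 16 → sign +
step 1: row/col 1 already zero → sign 0
signature = (1, 0, 1)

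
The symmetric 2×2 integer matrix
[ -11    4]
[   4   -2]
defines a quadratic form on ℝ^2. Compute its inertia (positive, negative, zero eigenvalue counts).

Answer: (0, 2, 0)

Derivation:
step 0: pivot -11 → sign −
step 1: pivot -6/11 → sign −
signature = (0, 2, 0)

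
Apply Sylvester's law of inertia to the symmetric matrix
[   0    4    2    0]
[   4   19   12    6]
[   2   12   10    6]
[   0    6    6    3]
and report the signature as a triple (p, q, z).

step 0: pivot 19 → sign +
step 1: pivot -16/19 → sign −
step 2: pivot 11/4 → sign +
step 3: pivot -3/11 → sign −
signature = (2, 2, 0)

Answer: (2, 2, 0)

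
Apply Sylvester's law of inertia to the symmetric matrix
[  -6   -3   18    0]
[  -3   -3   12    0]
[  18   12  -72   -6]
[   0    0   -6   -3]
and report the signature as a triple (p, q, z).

step 0: pivot -6 → sign −
step 1: pivot -3/2 → sign −
step 2: pivot -12 → sign −
step 3: row/col 3 already zero → sign 0
signature = (0, 3, 1)

Answer: (0, 3, 1)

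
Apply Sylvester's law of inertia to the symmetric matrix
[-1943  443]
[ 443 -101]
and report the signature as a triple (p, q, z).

Answer: (1, 1, 0)

Derivation:
step 0: pivot -1943 → sign −
step 1: pivot 6/1943 → sign +
signature = (1, 1, 0)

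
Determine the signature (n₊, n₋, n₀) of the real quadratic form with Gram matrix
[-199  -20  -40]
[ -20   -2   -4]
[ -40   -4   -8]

step 0: pivot -199 → sign −
step 1: pivot 2/199 → sign +
step 2: row/col 2 already zero → sign 0
signature = (1, 1, 1)

Answer: (1, 1, 1)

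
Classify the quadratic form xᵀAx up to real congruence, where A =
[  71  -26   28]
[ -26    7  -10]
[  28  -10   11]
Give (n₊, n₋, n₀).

step 0: pivot 71 → sign +
step 1: pivot -179/71 → sign −
step 2: pivot -3/179 → sign −
signature = (1, 2, 0)

Answer: (1, 2, 0)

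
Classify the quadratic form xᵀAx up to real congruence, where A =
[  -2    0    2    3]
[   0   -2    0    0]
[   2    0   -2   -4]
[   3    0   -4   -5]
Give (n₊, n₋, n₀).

step 0: pivot -2 → sign −
step 1: pivot -2 → sign −
step 2: pivot -1/2 → sign −
step 3: pivot 2 → sign +
signature = (1, 3, 0)

Answer: (1, 3, 0)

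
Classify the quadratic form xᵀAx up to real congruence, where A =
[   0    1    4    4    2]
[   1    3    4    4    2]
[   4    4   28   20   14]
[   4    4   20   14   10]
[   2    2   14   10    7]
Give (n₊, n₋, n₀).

Answer: (3, 1, 1)

Derivation:
step 0: pivot 3 → sign +
step 1: pivot -1/3 → sign −
step 2: pivot 44 → sign +
step 3: pivot 6/11 → sign +
step 4: row/col 4 already zero → sign 0
signature = (3, 1, 1)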